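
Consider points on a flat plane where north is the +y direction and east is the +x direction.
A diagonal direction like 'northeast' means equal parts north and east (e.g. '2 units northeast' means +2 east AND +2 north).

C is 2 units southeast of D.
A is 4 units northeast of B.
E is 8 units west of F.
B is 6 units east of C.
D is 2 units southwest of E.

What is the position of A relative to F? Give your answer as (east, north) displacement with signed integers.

Place F at the origin (east=0, north=0).
  E is 8 units west of F: delta (east=-8, north=+0); E at (east=-8, north=0).
  D is 2 units southwest of E: delta (east=-2, north=-2); D at (east=-10, north=-2).
  C is 2 units southeast of D: delta (east=+2, north=-2); C at (east=-8, north=-4).
  B is 6 units east of C: delta (east=+6, north=+0); B at (east=-2, north=-4).
  A is 4 units northeast of B: delta (east=+4, north=+4); A at (east=2, north=0).
Therefore A relative to F: (east=2, north=0).

Answer: A is at (east=2, north=0) relative to F.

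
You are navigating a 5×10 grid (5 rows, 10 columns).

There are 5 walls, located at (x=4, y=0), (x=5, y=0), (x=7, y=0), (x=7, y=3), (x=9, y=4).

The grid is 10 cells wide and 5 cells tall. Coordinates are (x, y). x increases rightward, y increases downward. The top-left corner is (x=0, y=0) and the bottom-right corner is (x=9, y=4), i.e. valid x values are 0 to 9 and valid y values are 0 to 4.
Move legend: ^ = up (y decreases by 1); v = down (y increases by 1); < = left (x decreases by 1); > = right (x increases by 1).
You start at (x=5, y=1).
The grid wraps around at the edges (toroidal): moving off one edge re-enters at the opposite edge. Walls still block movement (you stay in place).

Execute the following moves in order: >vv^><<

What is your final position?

Answer: Final position: (x=5, y=2)

Derivation:
Start: (x=5, y=1)
  > (right): (x=5, y=1) -> (x=6, y=1)
  v (down): (x=6, y=1) -> (x=6, y=2)
  v (down): (x=6, y=2) -> (x=6, y=3)
  ^ (up): (x=6, y=3) -> (x=6, y=2)
  > (right): (x=6, y=2) -> (x=7, y=2)
  < (left): (x=7, y=2) -> (x=6, y=2)
  < (left): (x=6, y=2) -> (x=5, y=2)
Final: (x=5, y=2)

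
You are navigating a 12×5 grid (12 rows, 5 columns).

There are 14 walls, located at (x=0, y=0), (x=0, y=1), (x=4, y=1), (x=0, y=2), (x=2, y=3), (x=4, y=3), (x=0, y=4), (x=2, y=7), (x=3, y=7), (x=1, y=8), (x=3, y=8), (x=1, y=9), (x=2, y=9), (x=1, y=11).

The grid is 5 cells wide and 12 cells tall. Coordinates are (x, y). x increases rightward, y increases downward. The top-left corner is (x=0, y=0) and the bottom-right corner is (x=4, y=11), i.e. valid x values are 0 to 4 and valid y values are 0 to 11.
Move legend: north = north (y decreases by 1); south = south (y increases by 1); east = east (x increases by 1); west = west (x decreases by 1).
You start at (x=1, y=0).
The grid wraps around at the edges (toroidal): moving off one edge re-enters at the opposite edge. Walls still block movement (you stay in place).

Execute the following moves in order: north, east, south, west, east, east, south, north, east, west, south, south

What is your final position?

Answer: Final position: (x=2, y=2)

Derivation:
Start: (x=1, y=0)
  north (north): blocked, stay at (x=1, y=0)
  east (east): (x=1, y=0) -> (x=2, y=0)
  south (south): (x=2, y=0) -> (x=2, y=1)
  west (west): (x=2, y=1) -> (x=1, y=1)
  east (east): (x=1, y=1) -> (x=2, y=1)
  east (east): (x=2, y=1) -> (x=3, y=1)
  south (south): (x=3, y=1) -> (x=3, y=2)
  north (north): (x=3, y=2) -> (x=3, y=1)
  east (east): blocked, stay at (x=3, y=1)
  west (west): (x=3, y=1) -> (x=2, y=1)
  south (south): (x=2, y=1) -> (x=2, y=2)
  south (south): blocked, stay at (x=2, y=2)
Final: (x=2, y=2)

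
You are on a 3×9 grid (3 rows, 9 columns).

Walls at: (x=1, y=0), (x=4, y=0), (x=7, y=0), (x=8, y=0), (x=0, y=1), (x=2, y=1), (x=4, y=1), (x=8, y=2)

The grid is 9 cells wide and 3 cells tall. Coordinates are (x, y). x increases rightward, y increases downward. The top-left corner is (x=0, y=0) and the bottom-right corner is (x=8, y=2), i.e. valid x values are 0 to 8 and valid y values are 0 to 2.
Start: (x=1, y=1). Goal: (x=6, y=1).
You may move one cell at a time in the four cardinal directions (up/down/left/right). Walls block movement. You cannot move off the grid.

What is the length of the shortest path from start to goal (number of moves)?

BFS from (x=1, y=1) until reaching (x=6, y=1):
  Distance 0: (x=1, y=1)
  Distance 1: (x=1, y=2)
  Distance 2: (x=0, y=2), (x=2, y=2)
  Distance 3: (x=3, y=2)
  Distance 4: (x=3, y=1), (x=4, y=2)
  Distance 5: (x=3, y=0), (x=5, y=2)
  Distance 6: (x=2, y=0), (x=5, y=1), (x=6, y=2)
  Distance 7: (x=5, y=0), (x=6, y=1), (x=7, y=2)  <- goal reached here
One shortest path (7 moves): (x=1, y=1) -> (x=1, y=2) -> (x=2, y=2) -> (x=3, y=2) -> (x=4, y=2) -> (x=5, y=2) -> (x=6, y=2) -> (x=6, y=1)

Answer: Shortest path length: 7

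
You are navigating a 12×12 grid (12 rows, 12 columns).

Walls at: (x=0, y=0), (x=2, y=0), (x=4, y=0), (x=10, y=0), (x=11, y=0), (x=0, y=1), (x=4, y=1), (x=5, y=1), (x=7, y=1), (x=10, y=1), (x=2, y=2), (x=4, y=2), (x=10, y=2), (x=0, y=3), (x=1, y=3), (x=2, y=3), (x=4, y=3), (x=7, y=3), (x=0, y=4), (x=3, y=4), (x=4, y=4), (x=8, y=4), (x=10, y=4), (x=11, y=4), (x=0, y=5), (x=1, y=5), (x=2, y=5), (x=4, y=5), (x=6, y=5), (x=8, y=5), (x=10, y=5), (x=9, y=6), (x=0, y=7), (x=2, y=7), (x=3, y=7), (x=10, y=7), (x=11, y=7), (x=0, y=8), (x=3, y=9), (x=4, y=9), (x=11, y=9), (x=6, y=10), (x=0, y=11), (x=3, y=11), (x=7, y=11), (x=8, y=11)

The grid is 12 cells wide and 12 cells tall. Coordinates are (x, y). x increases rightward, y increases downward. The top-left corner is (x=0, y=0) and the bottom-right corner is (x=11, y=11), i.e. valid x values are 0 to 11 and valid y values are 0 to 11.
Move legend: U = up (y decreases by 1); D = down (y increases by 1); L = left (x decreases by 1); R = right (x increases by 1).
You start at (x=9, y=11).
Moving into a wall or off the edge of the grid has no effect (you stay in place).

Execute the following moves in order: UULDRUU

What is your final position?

Start: (x=9, y=11)
  U (up): (x=9, y=11) -> (x=9, y=10)
  U (up): (x=9, y=10) -> (x=9, y=9)
  L (left): (x=9, y=9) -> (x=8, y=9)
  D (down): (x=8, y=9) -> (x=8, y=10)
  R (right): (x=8, y=10) -> (x=9, y=10)
  U (up): (x=9, y=10) -> (x=9, y=9)
  U (up): (x=9, y=9) -> (x=9, y=8)
Final: (x=9, y=8)

Answer: Final position: (x=9, y=8)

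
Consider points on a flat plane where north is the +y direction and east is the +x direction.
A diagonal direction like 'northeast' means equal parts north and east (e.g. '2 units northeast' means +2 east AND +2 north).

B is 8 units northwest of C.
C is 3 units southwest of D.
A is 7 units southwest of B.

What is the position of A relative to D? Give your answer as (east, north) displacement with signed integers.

Answer: A is at (east=-18, north=-2) relative to D.

Derivation:
Place D at the origin (east=0, north=0).
  C is 3 units southwest of D: delta (east=-3, north=-3); C at (east=-3, north=-3).
  B is 8 units northwest of C: delta (east=-8, north=+8); B at (east=-11, north=5).
  A is 7 units southwest of B: delta (east=-7, north=-7); A at (east=-18, north=-2).
Therefore A relative to D: (east=-18, north=-2).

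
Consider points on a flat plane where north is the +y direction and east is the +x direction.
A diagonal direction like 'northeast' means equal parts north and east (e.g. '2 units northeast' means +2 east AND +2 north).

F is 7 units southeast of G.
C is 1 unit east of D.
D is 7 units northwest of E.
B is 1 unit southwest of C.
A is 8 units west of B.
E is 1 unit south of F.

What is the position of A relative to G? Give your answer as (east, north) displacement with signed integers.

Answer: A is at (east=-8, north=-2) relative to G.

Derivation:
Place G at the origin (east=0, north=0).
  F is 7 units southeast of G: delta (east=+7, north=-7); F at (east=7, north=-7).
  E is 1 unit south of F: delta (east=+0, north=-1); E at (east=7, north=-8).
  D is 7 units northwest of E: delta (east=-7, north=+7); D at (east=0, north=-1).
  C is 1 unit east of D: delta (east=+1, north=+0); C at (east=1, north=-1).
  B is 1 unit southwest of C: delta (east=-1, north=-1); B at (east=0, north=-2).
  A is 8 units west of B: delta (east=-8, north=+0); A at (east=-8, north=-2).
Therefore A relative to G: (east=-8, north=-2).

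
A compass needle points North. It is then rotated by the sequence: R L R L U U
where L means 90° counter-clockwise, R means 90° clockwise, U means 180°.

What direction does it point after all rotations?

Start: North
  R (right (90° clockwise)) -> East
  L (left (90° counter-clockwise)) -> North
  R (right (90° clockwise)) -> East
  L (left (90° counter-clockwise)) -> North
  U (U-turn (180°)) -> South
  U (U-turn (180°)) -> North
Final: North

Answer: Final heading: North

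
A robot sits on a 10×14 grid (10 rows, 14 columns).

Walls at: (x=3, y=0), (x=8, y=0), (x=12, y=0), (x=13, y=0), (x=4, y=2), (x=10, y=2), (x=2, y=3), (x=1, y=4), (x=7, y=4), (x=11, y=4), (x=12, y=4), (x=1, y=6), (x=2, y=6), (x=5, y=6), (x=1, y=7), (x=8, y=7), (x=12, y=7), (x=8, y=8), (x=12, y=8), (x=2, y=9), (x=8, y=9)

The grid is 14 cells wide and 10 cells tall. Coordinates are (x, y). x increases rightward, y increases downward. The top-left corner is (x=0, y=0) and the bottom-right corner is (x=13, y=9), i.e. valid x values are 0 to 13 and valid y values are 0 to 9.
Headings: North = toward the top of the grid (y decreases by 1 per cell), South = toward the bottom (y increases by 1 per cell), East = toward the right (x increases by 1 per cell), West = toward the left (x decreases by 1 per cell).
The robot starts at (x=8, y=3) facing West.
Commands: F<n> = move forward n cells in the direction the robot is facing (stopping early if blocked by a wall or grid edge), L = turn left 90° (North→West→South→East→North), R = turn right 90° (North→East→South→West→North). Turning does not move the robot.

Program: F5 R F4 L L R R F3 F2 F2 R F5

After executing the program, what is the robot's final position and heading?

Answer: Final position: (x=8, y=1), facing East

Derivation:
Start: (x=8, y=3), facing West
  F5: move forward 5, now at (x=3, y=3)
  R: turn right, now facing North
  F4: move forward 2/4 (blocked), now at (x=3, y=1)
  L: turn left, now facing West
  L: turn left, now facing South
  R: turn right, now facing West
  R: turn right, now facing North
  F3: move forward 0/3 (blocked), now at (x=3, y=1)
  F2: move forward 0/2 (blocked), now at (x=3, y=1)
  F2: move forward 0/2 (blocked), now at (x=3, y=1)
  R: turn right, now facing East
  F5: move forward 5, now at (x=8, y=1)
Final: (x=8, y=1), facing East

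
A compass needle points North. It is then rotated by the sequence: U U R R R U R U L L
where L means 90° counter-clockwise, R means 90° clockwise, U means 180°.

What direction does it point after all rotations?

Start: North
  U (U-turn (180°)) -> South
  U (U-turn (180°)) -> North
  R (right (90° clockwise)) -> East
  R (right (90° clockwise)) -> South
  R (right (90° clockwise)) -> West
  U (U-turn (180°)) -> East
  R (right (90° clockwise)) -> South
  U (U-turn (180°)) -> North
  L (left (90° counter-clockwise)) -> West
  L (left (90° counter-clockwise)) -> South
Final: South

Answer: Final heading: South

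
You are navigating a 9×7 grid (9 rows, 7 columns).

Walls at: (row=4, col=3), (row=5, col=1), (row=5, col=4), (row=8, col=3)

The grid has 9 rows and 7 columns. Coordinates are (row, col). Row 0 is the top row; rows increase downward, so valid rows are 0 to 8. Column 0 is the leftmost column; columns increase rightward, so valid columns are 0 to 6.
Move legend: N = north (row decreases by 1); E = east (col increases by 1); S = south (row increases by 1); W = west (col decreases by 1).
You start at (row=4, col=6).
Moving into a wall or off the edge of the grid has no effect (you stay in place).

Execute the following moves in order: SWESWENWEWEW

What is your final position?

Start: (row=4, col=6)
  S (south): (row=4, col=6) -> (row=5, col=6)
  W (west): (row=5, col=6) -> (row=5, col=5)
  E (east): (row=5, col=5) -> (row=5, col=6)
  S (south): (row=5, col=6) -> (row=6, col=6)
  W (west): (row=6, col=6) -> (row=6, col=5)
  E (east): (row=6, col=5) -> (row=6, col=6)
  N (north): (row=6, col=6) -> (row=5, col=6)
  W (west): (row=5, col=6) -> (row=5, col=5)
  E (east): (row=5, col=5) -> (row=5, col=6)
  W (west): (row=5, col=6) -> (row=5, col=5)
  E (east): (row=5, col=5) -> (row=5, col=6)
  W (west): (row=5, col=6) -> (row=5, col=5)
Final: (row=5, col=5)

Answer: Final position: (row=5, col=5)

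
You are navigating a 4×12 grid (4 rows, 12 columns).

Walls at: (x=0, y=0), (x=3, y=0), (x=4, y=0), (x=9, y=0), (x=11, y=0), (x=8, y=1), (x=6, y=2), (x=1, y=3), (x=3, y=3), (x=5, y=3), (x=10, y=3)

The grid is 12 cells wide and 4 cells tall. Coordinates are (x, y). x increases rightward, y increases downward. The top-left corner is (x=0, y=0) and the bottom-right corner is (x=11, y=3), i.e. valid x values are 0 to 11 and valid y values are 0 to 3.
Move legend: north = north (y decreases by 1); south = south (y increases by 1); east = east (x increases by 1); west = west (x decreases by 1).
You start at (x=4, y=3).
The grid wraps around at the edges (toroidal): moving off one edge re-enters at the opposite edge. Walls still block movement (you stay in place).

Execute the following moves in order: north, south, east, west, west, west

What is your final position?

Answer: Final position: (x=4, y=3)

Derivation:
Start: (x=4, y=3)
  north (north): (x=4, y=3) -> (x=4, y=2)
  south (south): (x=4, y=2) -> (x=4, y=3)
  east (east): blocked, stay at (x=4, y=3)
  [×3]west (west): blocked, stay at (x=4, y=3)
Final: (x=4, y=3)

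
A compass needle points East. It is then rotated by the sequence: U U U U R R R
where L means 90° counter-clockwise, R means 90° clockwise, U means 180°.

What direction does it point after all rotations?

Start: East
  U (U-turn (180°)) -> West
  U (U-turn (180°)) -> East
  U (U-turn (180°)) -> West
  U (U-turn (180°)) -> East
  R (right (90° clockwise)) -> South
  R (right (90° clockwise)) -> West
  R (right (90° clockwise)) -> North
Final: North

Answer: Final heading: North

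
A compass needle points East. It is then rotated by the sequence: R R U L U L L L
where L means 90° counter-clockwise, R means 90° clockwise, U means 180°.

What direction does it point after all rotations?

Start: East
  R (right (90° clockwise)) -> South
  R (right (90° clockwise)) -> West
  U (U-turn (180°)) -> East
  L (left (90° counter-clockwise)) -> North
  U (U-turn (180°)) -> South
  L (left (90° counter-clockwise)) -> East
  L (left (90° counter-clockwise)) -> North
  L (left (90° counter-clockwise)) -> West
Final: West

Answer: Final heading: West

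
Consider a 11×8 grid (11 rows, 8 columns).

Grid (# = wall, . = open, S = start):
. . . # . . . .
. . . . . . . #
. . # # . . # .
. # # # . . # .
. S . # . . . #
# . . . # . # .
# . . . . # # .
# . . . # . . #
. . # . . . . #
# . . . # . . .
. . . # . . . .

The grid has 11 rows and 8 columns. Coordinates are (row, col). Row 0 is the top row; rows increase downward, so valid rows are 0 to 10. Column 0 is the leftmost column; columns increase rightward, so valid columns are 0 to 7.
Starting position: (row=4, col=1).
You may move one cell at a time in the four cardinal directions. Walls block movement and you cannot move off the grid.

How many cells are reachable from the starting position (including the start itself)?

BFS flood-fill from (row=4, col=1):
  Distance 0: (row=4, col=1)
  Distance 1: (row=4, col=0), (row=4, col=2), (row=5, col=1)
  Distance 2: (row=3, col=0), (row=5, col=2), (row=6, col=1)
  Distance 3: (row=2, col=0), (row=5, col=3), (row=6, col=2), (row=7, col=1)
  Distance 4: (row=1, col=0), (row=2, col=1), (row=6, col=3), (row=7, col=2), (row=8, col=1)
  Distance 5: (row=0, col=0), (row=1, col=1), (row=6, col=4), (row=7, col=3), (row=8, col=0), (row=9, col=1)
  Distance 6: (row=0, col=1), (row=1, col=2), (row=8, col=3), (row=9, col=2), (row=10, col=1)
  Distance 7: (row=0, col=2), (row=1, col=3), (row=8, col=4), (row=9, col=3), (row=10, col=0), (row=10, col=2)
  Distance 8: (row=1, col=4), (row=8, col=5)
  Distance 9: (row=0, col=4), (row=1, col=5), (row=2, col=4), (row=7, col=5), (row=8, col=6), (row=9, col=5)
  Distance 10: (row=0, col=5), (row=1, col=6), (row=2, col=5), (row=3, col=4), (row=7, col=6), (row=9, col=6), (row=10, col=5)
  Distance 11: (row=0, col=6), (row=3, col=5), (row=4, col=4), (row=9, col=7), (row=10, col=4), (row=10, col=6)
  Distance 12: (row=0, col=7), (row=4, col=5), (row=10, col=7)
  Distance 13: (row=4, col=6), (row=5, col=5)
Total reachable: 59 (grid has 63 open cells total)

Answer: Reachable cells: 59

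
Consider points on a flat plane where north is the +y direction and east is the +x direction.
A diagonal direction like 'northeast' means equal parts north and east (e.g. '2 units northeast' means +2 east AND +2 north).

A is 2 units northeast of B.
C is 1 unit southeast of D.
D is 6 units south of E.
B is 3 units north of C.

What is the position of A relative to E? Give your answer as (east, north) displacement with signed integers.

Answer: A is at (east=3, north=-2) relative to E.

Derivation:
Place E at the origin (east=0, north=0).
  D is 6 units south of E: delta (east=+0, north=-6); D at (east=0, north=-6).
  C is 1 unit southeast of D: delta (east=+1, north=-1); C at (east=1, north=-7).
  B is 3 units north of C: delta (east=+0, north=+3); B at (east=1, north=-4).
  A is 2 units northeast of B: delta (east=+2, north=+2); A at (east=3, north=-2).
Therefore A relative to E: (east=3, north=-2).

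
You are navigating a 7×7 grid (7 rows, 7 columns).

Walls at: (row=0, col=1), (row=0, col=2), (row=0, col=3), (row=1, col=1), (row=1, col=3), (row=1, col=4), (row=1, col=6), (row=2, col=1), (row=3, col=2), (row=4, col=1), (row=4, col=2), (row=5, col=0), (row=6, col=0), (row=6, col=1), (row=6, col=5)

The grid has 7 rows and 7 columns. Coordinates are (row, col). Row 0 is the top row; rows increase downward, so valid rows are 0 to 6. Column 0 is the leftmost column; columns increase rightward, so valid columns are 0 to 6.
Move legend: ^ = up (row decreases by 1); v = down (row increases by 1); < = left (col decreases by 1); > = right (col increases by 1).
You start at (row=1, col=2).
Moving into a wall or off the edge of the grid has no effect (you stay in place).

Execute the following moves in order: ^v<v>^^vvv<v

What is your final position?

Start: (row=1, col=2)
  ^ (up): blocked, stay at (row=1, col=2)
  v (down): (row=1, col=2) -> (row=2, col=2)
  < (left): blocked, stay at (row=2, col=2)
  v (down): blocked, stay at (row=2, col=2)
  > (right): (row=2, col=2) -> (row=2, col=3)
  ^ (up): blocked, stay at (row=2, col=3)
  ^ (up): blocked, stay at (row=2, col=3)
  v (down): (row=2, col=3) -> (row=3, col=3)
  v (down): (row=3, col=3) -> (row=4, col=3)
  v (down): (row=4, col=3) -> (row=5, col=3)
  < (left): (row=5, col=3) -> (row=5, col=2)
  v (down): (row=5, col=2) -> (row=6, col=2)
Final: (row=6, col=2)

Answer: Final position: (row=6, col=2)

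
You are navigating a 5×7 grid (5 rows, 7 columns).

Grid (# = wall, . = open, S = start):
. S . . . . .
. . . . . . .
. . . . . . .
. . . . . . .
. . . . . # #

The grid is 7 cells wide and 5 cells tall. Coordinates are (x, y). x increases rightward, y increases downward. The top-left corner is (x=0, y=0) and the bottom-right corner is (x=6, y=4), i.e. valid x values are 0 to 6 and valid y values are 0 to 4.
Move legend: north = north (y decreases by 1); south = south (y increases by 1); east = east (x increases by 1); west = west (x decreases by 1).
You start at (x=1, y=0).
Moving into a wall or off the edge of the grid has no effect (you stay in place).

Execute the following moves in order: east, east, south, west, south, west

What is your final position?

Start: (x=1, y=0)
  east (east): (x=1, y=0) -> (x=2, y=0)
  east (east): (x=2, y=0) -> (x=3, y=0)
  south (south): (x=3, y=0) -> (x=3, y=1)
  west (west): (x=3, y=1) -> (x=2, y=1)
  south (south): (x=2, y=1) -> (x=2, y=2)
  west (west): (x=2, y=2) -> (x=1, y=2)
Final: (x=1, y=2)

Answer: Final position: (x=1, y=2)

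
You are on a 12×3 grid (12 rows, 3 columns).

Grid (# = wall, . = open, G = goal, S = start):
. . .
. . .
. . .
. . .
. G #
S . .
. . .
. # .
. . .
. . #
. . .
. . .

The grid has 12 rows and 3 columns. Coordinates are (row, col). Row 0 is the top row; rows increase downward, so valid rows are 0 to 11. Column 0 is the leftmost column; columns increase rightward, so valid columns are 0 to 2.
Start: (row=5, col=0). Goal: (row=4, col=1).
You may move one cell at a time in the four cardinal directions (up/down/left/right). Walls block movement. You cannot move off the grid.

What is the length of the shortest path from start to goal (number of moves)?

BFS from (row=5, col=0) until reaching (row=4, col=1):
  Distance 0: (row=5, col=0)
  Distance 1: (row=4, col=0), (row=5, col=1), (row=6, col=0)
  Distance 2: (row=3, col=0), (row=4, col=1), (row=5, col=2), (row=6, col=1), (row=7, col=0)  <- goal reached here
One shortest path (2 moves): (row=5, col=0) -> (row=5, col=1) -> (row=4, col=1)

Answer: Shortest path length: 2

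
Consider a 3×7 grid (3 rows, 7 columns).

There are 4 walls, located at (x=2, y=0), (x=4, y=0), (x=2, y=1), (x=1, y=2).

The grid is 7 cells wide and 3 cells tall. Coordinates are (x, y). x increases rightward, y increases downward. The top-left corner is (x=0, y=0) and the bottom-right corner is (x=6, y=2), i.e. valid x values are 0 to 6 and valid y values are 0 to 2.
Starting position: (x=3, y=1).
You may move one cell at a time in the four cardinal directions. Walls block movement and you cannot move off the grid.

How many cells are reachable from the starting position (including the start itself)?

Answer: Reachable cells: 12

Derivation:
BFS flood-fill from (x=3, y=1):
  Distance 0: (x=3, y=1)
  Distance 1: (x=3, y=0), (x=4, y=1), (x=3, y=2)
  Distance 2: (x=5, y=1), (x=2, y=2), (x=4, y=2)
  Distance 3: (x=5, y=0), (x=6, y=1), (x=5, y=2)
  Distance 4: (x=6, y=0), (x=6, y=2)
Total reachable: 12 (grid has 17 open cells total)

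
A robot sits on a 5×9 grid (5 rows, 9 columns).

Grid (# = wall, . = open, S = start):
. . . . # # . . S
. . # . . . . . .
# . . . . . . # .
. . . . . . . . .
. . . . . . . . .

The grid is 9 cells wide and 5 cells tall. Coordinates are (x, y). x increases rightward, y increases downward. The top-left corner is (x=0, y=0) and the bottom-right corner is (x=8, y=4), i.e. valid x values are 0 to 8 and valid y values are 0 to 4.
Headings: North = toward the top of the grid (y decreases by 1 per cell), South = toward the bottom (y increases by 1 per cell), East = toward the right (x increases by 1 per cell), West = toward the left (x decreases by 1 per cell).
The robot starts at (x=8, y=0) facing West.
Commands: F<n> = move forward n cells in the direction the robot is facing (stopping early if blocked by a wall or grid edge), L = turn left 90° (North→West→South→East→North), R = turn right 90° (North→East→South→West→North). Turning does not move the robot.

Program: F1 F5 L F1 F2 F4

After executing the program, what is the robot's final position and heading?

Answer: Final position: (x=6, y=4), facing South

Derivation:
Start: (x=8, y=0), facing West
  F1: move forward 1, now at (x=7, y=0)
  F5: move forward 1/5 (blocked), now at (x=6, y=0)
  L: turn left, now facing South
  F1: move forward 1, now at (x=6, y=1)
  F2: move forward 2, now at (x=6, y=3)
  F4: move forward 1/4 (blocked), now at (x=6, y=4)
Final: (x=6, y=4), facing South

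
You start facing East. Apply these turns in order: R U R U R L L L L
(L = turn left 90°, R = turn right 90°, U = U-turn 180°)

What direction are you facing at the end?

Answer: Final heading: North

Derivation:
Start: East
  R (right (90° clockwise)) -> South
  U (U-turn (180°)) -> North
  R (right (90° clockwise)) -> East
  U (U-turn (180°)) -> West
  R (right (90° clockwise)) -> North
  L (left (90° counter-clockwise)) -> West
  L (left (90° counter-clockwise)) -> South
  L (left (90° counter-clockwise)) -> East
  L (left (90° counter-clockwise)) -> North
Final: North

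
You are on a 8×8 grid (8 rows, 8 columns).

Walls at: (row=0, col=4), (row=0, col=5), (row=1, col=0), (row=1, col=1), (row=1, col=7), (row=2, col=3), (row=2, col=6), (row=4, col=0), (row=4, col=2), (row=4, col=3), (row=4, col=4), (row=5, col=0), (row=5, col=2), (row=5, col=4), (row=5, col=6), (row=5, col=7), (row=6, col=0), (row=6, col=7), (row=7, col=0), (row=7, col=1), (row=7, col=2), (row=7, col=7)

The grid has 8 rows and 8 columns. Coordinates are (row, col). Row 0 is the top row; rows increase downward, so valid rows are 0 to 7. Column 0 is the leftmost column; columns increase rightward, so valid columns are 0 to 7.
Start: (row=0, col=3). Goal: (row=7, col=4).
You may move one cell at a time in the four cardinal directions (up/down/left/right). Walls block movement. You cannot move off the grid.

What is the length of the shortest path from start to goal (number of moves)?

Answer: Shortest path length: 10

Derivation:
BFS from (row=0, col=3) until reaching (row=7, col=4):
  Distance 0: (row=0, col=3)
  Distance 1: (row=0, col=2), (row=1, col=3)
  Distance 2: (row=0, col=1), (row=1, col=2), (row=1, col=4)
  Distance 3: (row=0, col=0), (row=1, col=5), (row=2, col=2), (row=2, col=4)
  Distance 4: (row=1, col=6), (row=2, col=1), (row=2, col=5), (row=3, col=2), (row=3, col=4)
  Distance 5: (row=0, col=6), (row=2, col=0), (row=3, col=1), (row=3, col=3), (row=3, col=5)
  Distance 6: (row=0, col=7), (row=3, col=0), (row=3, col=6), (row=4, col=1), (row=4, col=5)
  Distance 7: (row=3, col=7), (row=4, col=6), (row=5, col=1), (row=5, col=5)
  Distance 8: (row=2, col=7), (row=4, col=7), (row=6, col=1), (row=6, col=5)
  Distance 9: (row=6, col=2), (row=6, col=4), (row=6, col=6), (row=7, col=5)
  Distance 10: (row=6, col=3), (row=7, col=4), (row=7, col=6)  <- goal reached here
One shortest path (10 moves): (row=0, col=3) -> (row=1, col=3) -> (row=1, col=4) -> (row=1, col=5) -> (row=2, col=5) -> (row=3, col=5) -> (row=4, col=5) -> (row=5, col=5) -> (row=6, col=5) -> (row=6, col=4) -> (row=7, col=4)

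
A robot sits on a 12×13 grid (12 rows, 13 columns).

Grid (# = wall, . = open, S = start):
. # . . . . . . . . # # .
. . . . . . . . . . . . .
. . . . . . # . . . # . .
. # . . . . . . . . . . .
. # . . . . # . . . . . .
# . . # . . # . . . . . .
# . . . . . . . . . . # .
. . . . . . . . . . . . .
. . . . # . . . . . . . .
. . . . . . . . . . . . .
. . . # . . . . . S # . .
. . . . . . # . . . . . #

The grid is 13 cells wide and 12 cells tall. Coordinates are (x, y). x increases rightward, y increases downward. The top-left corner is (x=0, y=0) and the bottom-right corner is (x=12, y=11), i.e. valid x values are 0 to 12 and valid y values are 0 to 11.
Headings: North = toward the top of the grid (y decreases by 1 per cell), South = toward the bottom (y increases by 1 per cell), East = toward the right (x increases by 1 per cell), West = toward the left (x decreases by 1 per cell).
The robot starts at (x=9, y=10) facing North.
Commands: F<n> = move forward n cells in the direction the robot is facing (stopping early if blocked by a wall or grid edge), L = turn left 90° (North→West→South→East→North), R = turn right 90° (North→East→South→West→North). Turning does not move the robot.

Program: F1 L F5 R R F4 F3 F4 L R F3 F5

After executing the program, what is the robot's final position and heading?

Answer: Final position: (x=12, y=9), facing East

Derivation:
Start: (x=9, y=10), facing North
  F1: move forward 1, now at (x=9, y=9)
  L: turn left, now facing West
  F5: move forward 5, now at (x=4, y=9)
  R: turn right, now facing North
  R: turn right, now facing East
  F4: move forward 4, now at (x=8, y=9)
  F3: move forward 3, now at (x=11, y=9)
  F4: move forward 1/4 (blocked), now at (x=12, y=9)
  L: turn left, now facing North
  R: turn right, now facing East
  F3: move forward 0/3 (blocked), now at (x=12, y=9)
  F5: move forward 0/5 (blocked), now at (x=12, y=9)
Final: (x=12, y=9), facing East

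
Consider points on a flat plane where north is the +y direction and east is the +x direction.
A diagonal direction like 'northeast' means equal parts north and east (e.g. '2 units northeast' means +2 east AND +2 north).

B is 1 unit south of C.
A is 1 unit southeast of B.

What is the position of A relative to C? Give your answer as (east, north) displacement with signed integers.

Place C at the origin (east=0, north=0).
  B is 1 unit south of C: delta (east=+0, north=-1); B at (east=0, north=-1).
  A is 1 unit southeast of B: delta (east=+1, north=-1); A at (east=1, north=-2).
Therefore A relative to C: (east=1, north=-2).

Answer: A is at (east=1, north=-2) relative to C.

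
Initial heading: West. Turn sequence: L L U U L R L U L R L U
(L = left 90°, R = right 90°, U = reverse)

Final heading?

Answer: Final heading: West

Derivation:
Start: West
  L (left (90° counter-clockwise)) -> South
  L (left (90° counter-clockwise)) -> East
  U (U-turn (180°)) -> West
  U (U-turn (180°)) -> East
  L (left (90° counter-clockwise)) -> North
  R (right (90° clockwise)) -> East
  L (left (90° counter-clockwise)) -> North
  U (U-turn (180°)) -> South
  L (left (90° counter-clockwise)) -> East
  R (right (90° clockwise)) -> South
  L (left (90° counter-clockwise)) -> East
  U (U-turn (180°)) -> West
Final: West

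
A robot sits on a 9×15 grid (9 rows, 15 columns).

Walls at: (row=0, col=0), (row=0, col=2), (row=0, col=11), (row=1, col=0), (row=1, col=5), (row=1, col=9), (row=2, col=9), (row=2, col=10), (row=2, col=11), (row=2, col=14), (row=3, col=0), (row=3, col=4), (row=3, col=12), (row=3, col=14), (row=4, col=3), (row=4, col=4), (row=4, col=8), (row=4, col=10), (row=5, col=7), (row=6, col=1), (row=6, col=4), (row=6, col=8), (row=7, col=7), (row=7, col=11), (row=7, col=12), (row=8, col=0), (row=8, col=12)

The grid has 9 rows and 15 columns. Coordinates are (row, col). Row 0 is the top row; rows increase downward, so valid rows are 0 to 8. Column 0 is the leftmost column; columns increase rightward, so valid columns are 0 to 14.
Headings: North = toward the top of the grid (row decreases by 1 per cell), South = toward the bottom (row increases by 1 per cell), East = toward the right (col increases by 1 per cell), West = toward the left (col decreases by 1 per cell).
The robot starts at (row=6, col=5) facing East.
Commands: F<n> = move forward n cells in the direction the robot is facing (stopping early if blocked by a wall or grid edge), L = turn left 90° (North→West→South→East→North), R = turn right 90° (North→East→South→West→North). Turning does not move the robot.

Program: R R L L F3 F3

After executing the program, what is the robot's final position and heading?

Answer: Final position: (row=6, col=7), facing East

Derivation:
Start: (row=6, col=5), facing East
  R: turn right, now facing South
  R: turn right, now facing West
  L: turn left, now facing South
  L: turn left, now facing East
  F3: move forward 2/3 (blocked), now at (row=6, col=7)
  F3: move forward 0/3 (blocked), now at (row=6, col=7)
Final: (row=6, col=7), facing East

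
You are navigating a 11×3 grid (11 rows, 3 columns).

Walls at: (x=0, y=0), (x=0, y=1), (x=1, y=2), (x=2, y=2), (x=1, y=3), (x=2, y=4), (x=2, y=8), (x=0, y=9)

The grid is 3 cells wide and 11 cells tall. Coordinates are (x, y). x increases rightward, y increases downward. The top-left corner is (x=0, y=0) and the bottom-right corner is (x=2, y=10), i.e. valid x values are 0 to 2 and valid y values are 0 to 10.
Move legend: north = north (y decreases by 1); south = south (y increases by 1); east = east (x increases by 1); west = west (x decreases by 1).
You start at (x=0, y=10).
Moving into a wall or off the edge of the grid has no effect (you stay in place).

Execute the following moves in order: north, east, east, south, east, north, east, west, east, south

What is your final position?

Start: (x=0, y=10)
  north (north): blocked, stay at (x=0, y=10)
  east (east): (x=0, y=10) -> (x=1, y=10)
  east (east): (x=1, y=10) -> (x=2, y=10)
  south (south): blocked, stay at (x=2, y=10)
  east (east): blocked, stay at (x=2, y=10)
  north (north): (x=2, y=10) -> (x=2, y=9)
  east (east): blocked, stay at (x=2, y=9)
  west (west): (x=2, y=9) -> (x=1, y=9)
  east (east): (x=1, y=9) -> (x=2, y=9)
  south (south): (x=2, y=9) -> (x=2, y=10)
Final: (x=2, y=10)

Answer: Final position: (x=2, y=10)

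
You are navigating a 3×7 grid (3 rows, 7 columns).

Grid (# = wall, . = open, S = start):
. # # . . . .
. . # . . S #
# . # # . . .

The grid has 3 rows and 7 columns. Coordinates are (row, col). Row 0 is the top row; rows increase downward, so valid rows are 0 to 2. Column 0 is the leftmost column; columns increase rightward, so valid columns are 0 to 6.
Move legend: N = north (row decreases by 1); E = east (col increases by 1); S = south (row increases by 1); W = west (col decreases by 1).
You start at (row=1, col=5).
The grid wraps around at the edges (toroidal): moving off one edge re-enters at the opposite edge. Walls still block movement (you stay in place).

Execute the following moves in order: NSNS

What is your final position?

Answer: Final position: (row=1, col=5)

Derivation:
Start: (row=1, col=5)
  N (north): (row=1, col=5) -> (row=0, col=5)
  S (south): (row=0, col=5) -> (row=1, col=5)
  N (north): (row=1, col=5) -> (row=0, col=5)
  S (south): (row=0, col=5) -> (row=1, col=5)
Final: (row=1, col=5)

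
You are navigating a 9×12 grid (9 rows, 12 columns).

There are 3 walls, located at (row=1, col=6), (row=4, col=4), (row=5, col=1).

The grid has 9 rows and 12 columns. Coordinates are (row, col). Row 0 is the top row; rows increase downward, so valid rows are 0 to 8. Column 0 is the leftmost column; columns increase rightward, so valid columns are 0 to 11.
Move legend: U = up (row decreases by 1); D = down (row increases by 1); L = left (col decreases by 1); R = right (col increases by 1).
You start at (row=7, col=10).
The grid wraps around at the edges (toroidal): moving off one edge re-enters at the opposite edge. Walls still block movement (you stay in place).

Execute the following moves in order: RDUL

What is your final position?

Answer: Final position: (row=7, col=10)

Derivation:
Start: (row=7, col=10)
  R (right): (row=7, col=10) -> (row=7, col=11)
  D (down): (row=7, col=11) -> (row=8, col=11)
  U (up): (row=8, col=11) -> (row=7, col=11)
  L (left): (row=7, col=11) -> (row=7, col=10)
Final: (row=7, col=10)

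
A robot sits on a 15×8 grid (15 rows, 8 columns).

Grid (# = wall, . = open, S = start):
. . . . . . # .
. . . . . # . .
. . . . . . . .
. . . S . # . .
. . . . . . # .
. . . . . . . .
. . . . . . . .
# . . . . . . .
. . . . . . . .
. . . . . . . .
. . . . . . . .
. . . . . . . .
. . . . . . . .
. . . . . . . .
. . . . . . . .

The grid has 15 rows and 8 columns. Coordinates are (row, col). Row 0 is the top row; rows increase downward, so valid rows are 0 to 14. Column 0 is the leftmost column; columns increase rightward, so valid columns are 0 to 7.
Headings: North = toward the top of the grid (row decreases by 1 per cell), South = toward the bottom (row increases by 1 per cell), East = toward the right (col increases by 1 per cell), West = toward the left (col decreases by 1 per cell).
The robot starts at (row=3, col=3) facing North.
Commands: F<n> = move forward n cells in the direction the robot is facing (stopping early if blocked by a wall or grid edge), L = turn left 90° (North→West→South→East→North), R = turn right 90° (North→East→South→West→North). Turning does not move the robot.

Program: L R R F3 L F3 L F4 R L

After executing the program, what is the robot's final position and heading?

Answer: Final position: (row=0, col=0), facing West

Derivation:
Start: (row=3, col=3), facing North
  L: turn left, now facing West
  R: turn right, now facing North
  R: turn right, now facing East
  F3: move forward 1/3 (blocked), now at (row=3, col=4)
  L: turn left, now facing North
  F3: move forward 3, now at (row=0, col=4)
  L: turn left, now facing West
  F4: move forward 4, now at (row=0, col=0)
  R: turn right, now facing North
  L: turn left, now facing West
Final: (row=0, col=0), facing West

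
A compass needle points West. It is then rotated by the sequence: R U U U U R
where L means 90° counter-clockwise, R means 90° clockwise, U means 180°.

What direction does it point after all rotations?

Answer: Final heading: East

Derivation:
Start: West
  R (right (90° clockwise)) -> North
  U (U-turn (180°)) -> South
  U (U-turn (180°)) -> North
  U (U-turn (180°)) -> South
  U (U-turn (180°)) -> North
  R (right (90° clockwise)) -> East
Final: East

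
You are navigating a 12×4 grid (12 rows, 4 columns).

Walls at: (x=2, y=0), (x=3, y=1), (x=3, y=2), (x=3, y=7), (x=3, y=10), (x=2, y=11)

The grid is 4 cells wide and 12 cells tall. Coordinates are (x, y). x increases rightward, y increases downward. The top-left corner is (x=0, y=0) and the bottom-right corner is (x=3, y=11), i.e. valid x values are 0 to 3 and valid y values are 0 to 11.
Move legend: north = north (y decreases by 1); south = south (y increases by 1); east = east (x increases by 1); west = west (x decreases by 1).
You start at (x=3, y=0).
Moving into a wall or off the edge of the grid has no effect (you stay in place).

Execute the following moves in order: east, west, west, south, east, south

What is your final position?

Start: (x=3, y=0)
  east (east): blocked, stay at (x=3, y=0)
  west (west): blocked, stay at (x=3, y=0)
  west (west): blocked, stay at (x=3, y=0)
  south (south): blocked, stay at (x=3, y=0)
  east (east): blocked, stay at (x=3, y=0)
  south (south): blocked, stay at (x=3, y=0)
Final: (x=3, y=0)

Answer: Final position: (x=3, y=0)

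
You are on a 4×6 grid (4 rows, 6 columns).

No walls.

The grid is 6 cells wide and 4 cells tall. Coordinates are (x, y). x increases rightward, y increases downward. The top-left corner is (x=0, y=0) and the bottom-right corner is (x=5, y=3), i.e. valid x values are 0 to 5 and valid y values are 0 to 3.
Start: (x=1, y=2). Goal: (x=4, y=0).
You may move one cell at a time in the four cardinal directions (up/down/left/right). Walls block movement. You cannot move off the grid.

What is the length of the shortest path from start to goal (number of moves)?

BFS from (x=1, y=2) until reaching (x=4, y=0):
  Distance 0: (x=1, y=2)
  Distance 1: (x=1, y=1), (x=0, y=2), (x=2, y=2), (x=1, y=3)
  Distance 2: (x=1, y=0), (x=0, y=1), (x=2, y=1), (x=3, y=2), (x=0, y=3), (x=2, y=3)
  Distance 3: (x=0, y=0), (x=2, y=0), (x=3, y=1), (x=4, y=2), (x=3, y=3)
  Distance 4: (x=3, y=0), (x=4, y=1), (x=5, y=2), (x=4, y=3)
  Distance 5: (x=4, y=0), (x=5, y=1), (x=5, y=3)  <- goal reached here
One shortest path (5 moves): (x=1, y=2) -> (x=2, y=2) -> (x=3, y=2) -> (x=4, y=2) -> (x=4, y=1) -> (x=4, y=0)

Answer: Shortest path length: 5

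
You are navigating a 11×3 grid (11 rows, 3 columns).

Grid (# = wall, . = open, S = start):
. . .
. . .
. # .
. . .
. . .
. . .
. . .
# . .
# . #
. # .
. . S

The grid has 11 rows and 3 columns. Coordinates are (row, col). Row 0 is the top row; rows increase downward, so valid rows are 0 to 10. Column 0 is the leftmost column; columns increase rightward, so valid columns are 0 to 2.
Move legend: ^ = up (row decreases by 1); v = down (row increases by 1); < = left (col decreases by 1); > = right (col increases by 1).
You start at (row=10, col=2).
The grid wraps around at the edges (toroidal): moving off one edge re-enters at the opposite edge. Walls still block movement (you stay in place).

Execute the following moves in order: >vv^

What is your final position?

Answer: Final position: (row=0, col=0)

Derivation:
Start: (row=10, col=2)
  > (right): (row=10, col=2) -> (row=10, col=0)
  v (down): (row=10, col=0) -> (row=0, col=0)
  v (down): (row=0, col=0) -> (row=1, col=0)
  ^ (up): (row=1, col=0) -> (row=0, col=0)
Final: (row=0, col=0)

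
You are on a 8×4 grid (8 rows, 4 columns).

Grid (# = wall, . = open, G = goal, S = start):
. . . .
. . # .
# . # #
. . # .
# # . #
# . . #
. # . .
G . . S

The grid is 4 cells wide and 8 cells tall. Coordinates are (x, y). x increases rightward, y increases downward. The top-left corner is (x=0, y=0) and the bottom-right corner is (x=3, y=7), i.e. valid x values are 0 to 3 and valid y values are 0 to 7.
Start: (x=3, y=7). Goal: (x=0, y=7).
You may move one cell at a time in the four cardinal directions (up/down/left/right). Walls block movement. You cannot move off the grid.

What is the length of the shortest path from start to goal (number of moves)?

Answer: Shortest path length: 3

Derivation:
BFS from (x=3, y=7) until reaching (x=0, y=7):
  Distance 0: (x=3, y=7)
  Distance 1: (x=3, y=6), (x=2, y=7)
  Distance 2: (x=2, y=6), (x=1, y=7)
  Distance 3: (x=2, y=5), (x=0, y=7)  <- goal reached here
One shortest path (3 moves): (x=3, y=7) -> (x=2, y=7) -> (x=1, y=7) -> (x=0, y=7)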